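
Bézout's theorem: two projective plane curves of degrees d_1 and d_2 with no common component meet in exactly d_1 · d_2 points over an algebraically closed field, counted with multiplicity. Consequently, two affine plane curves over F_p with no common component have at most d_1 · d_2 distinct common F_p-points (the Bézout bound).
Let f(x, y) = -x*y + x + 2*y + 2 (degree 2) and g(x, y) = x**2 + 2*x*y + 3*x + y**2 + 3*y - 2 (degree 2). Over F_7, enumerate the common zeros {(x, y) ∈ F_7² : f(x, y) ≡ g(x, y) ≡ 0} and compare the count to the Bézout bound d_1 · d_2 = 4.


Common zeros: ∅; count = 0; Bézout bound = 4.

deg(f) = 2, deg(g) = 2, so Bézout bound = 4.
Scan x ∈ F_7. For each x, list the y ∈ F_7 with f(x, y) ≡ 0 and those with g(x, y) ≡ 0 (mod 7); the common zeros in that column are the intersection.
  x = 0: f ≡ 0 at y ∈ {6}; g ≡ 0 at y ∈ ∅; common: ∅.
  x = 1: f ≡ 0 at y ∈ {4}; g ≡ 0 at y ∈ ∅; common: ∅.
  x = 2: f ≡ 0 at y ∈ ∅; g ≡ 0 at y ∈ ∅; common: ∅.
  x = 3: f ≡ 0 at y ∈ {5}; g ≡ 0 at y ∈ ∅; common: ∅.
  x = 4: f ≡ 0 at y ∈ {3}; g ≡ 0 at y ∈ ∅; common: ∅.
  x = 5: f ≡ 0 at y ∈ {0}; g ≡ 0 at y ∈ ∅; common: ∅.
  x = 6: f ≡ 0 at y ∈ {2}; g ≡ 0 at y ∈ ∅; common: ∅.
Collecting: common zeros = ∅, so the count is 0.
Comparison with the Bézout bound: 0 ≤ 4 = deg(f)·deg(g), as expected for curves with no common component (the affine F_7-count falls short of the bound because intersections may lie at infinity, over extension fields, or carry multiplicity).


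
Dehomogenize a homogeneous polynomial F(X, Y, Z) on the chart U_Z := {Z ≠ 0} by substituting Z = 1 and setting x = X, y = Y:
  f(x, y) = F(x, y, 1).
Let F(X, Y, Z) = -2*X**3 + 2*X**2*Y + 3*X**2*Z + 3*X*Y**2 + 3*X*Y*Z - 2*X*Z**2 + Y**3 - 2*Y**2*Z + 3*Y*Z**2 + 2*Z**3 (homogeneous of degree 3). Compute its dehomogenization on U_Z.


f(x, y) = -2*x**3 + 2*x**2*y + 3*x**2 + 3*x*y**2 + 3*x*y - 2*x + y**3 - 2*y**2 + 3*y + 2

On U_Z we set Z = 1. Each monomial c·X^i·Y^j·Z^k in F becomes c·x^i·y^j·1^k = c·x^i·y^j.
Substituting Z = 1: F(X, Y, 1) = -2*x**3 + 2*x**2*y + 3*x**2 + 3*x*y**2 + 3*x*y - 2*x + y**3 - 2*y**2 + 3*y + 2.
Note: deg(f) ≤ deg(F) = 3; strict inequality happens when F is divisible by Z (lost terms).


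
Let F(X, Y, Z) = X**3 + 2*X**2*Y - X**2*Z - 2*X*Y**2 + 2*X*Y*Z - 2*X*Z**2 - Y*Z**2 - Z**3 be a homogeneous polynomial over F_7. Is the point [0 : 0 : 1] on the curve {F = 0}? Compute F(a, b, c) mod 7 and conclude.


F(0,0,1) ≡ 6 (mod 7); P is NOT on the curve.

Evaluate F(0, 0, 1) term-by-term (mod 7).
  X**3 ↦ 1·0·1·1 = 0
  2*X**2*Y ↦ 2·0·0·1 = 0
  -X**2*Z ↦ -1·0·1·1 = 0
  -2*X*Y**2 ↦ -2·0·0·1 = 0
  2*X*Y*Z ↦ 2·0·0·1 = 0
  -2*X*Z**2 ↦ -2·0·1·1 = 0
  -Y*Z**2 ↦ -1·1·0·1 = 0
  -Z**3 ↦ -1·1·1·1 = -1
Sum: F(0, 0, 1) = (0) + (0) + (0) + (0) + (0) + (0) + (0) + (-1) = -1.
Reducing mod 7: -1 ≡ 6 (mod 7).
Since F(a, b, c) ≡ 6 ≠ 0 (mod 7), P does NOT lie on the curve.


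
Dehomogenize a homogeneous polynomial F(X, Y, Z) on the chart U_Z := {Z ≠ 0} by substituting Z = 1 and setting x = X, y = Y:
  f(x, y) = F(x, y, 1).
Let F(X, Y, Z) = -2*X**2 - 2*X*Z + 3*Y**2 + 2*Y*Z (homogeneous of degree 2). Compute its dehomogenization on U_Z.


f(x, y) = -2*x**2 - 2*x + 3*y**2 + 2*y

On U_Z we set Z = 1. Each monomial c·X^i·Y^j·Z^k in F becomes c·x^i·y^j·1^k = c·x^i·y^j.
Substituting Z = 1: F(X, Y, 1) = -2*x**2 - 2*x + 3*y**2 + 2*y.
Note: deg(f) ≤ deg(F) = 2; strict inequality happens when F is divisible by Z (lost terms).


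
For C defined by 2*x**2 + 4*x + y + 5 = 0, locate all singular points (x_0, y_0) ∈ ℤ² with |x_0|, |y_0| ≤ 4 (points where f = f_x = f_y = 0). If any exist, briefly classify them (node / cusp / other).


No singular points in the scanned grid; C is smooth there.

Compute partial derivatives:
  f_x = 4*x + 4.
  f_y = 1.
f_y = 1 is a nonzero constant, so f_y never vanishes: no point (x, y) can satisfy f = f_x = f_y = 0. In particular no (x, y) ∈ {−4, ..., 4}² is singular; the curve is smooth.


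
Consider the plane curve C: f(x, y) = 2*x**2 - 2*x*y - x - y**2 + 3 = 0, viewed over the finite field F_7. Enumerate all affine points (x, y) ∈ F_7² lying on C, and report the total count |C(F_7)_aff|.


Affine F_7-points: {(6, 1)}; count = 1.

For each of the 49 pairs (x, y) ∈ F_7², evaluate f(x, y) mod 7. Record the zeros.
  x = 0: [0↦3, 1↦2, 2↦6, 3↦1, 4↦1, 5↦6, 6↦2]  zeros at y ∈ ∅
  x = 1: [0↦4, 1↦1, 2↦3, 3↦3, 4↦1, 5↦4, 6↦5]  zeros at y ∈ ∅
  x = 2: [0↦2, 1↦4, 2↦4, 3↦2, 4↦5, 5↦6, 6↦5]  zeros at y ∈ ∅
  x = 3: [0↦4, 1↦4, 2↦2, 3↦5, 4↦6, 5↦5, 6↦2]  zeros at y ∈ ∅
  x = 4: [0↦3, 1↦1, 2↦4, 3↦5, 4↦4, 5↦1, 6↦3]  zeros at y ∈ ∅
  x = 5: [0↦6, 1↦2, 2↦3, 3↦2, 4↦6, 5↦1, 6↦1]  zeros at y ∈ ∅
  x = 6: [0↦6, 1↦0, 2↦6, 3↦3, 4↦5, 5↦5, 6↦3]  zeros at y ∈ {1}
Collecting zeros: affine points = {(6, 1)}.
Total count |C(F_7)_aff| = 1.


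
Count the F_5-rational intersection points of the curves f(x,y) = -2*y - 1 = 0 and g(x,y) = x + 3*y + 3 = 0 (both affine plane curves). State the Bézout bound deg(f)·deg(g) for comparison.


Common zeros: {(1, 2)}; count = 1; Bézout bound = 1.

deg(f) = 1, deg(g) = 1, so Bézout bound = 1.
Scan x ∈ F_5. For each x, list the y ∈ F_5 with f(x, y) ≡ 0 and those with g(x, y) ≡ 0 (mod 5); the common zeros in that column are the intersection.
  x = 0: f ≡ 0 at y ∈ {2}; g ≡ 0 at y ∈ {4}; common: ∅.
  x = 1: f ≡ 0 at y ∈ {2}; g ≡ 0 at y ∈ {2}; common: {2}.
  x = 2: f ≡ 0 at y ∈ {2}; g ≡ 0 at y ∈ {0}; common: ∅.
  x = 3: f ≡ 0 at y ∈ {2}; g ≡ 0 at y ∈ {3}; common: ∅.
  x = 4: f ≡ 0 at y ∈ {2}; g ≡ 0 at y ∈ {1}; common: ∅.
Collecting: common zeros = {(1, 2)}, so the count is 1.
Comparison with the Bézout bound: 1 ≤ 1 = deg(f)·deg(g), as expected for curves with no common component (the bound is attained).


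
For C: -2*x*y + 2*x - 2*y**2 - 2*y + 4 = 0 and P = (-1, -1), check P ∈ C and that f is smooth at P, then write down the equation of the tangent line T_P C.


Tangent line at P: 4*x + 4*y + 8 = 0.

Step 1: f(-1, -1) = 0, so P lies on C.
Step 2: partial derivatives
  f_x(x, y) = 2 - 2*y, f_y(x, y) = -2*x - 4*y - 2.
  f_x(P) = 4, f_y(P) = 4 (gradient nonzero, so P is smooth).
Step 3: tangent line at P: 4·(x − -1) + 4·(y − -1) = 0.
Expanding: 4*x + 4*y + 8 = 0.


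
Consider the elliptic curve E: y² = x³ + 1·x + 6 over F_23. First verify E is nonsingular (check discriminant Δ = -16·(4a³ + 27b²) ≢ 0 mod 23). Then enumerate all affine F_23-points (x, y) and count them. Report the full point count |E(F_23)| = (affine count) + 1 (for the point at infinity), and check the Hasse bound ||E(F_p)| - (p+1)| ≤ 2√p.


Affine points = {(0, 11), (0, 12), (1, 10), (1, 13), (2, 4), (2, 19), (3, 6), (3, 17), (9, 10), (9, 13), (10, 2), (10, 21), (13, 10), (13, 13), (14, 2), (14, 21), (16, 1), (16, 22), (22, 2), (22, 21)}; affine count = 20; |E(F_23)| = 21.

Discriminant check: Δ ∝ 4a³ + 27b² = 4·1³ + 27·6² = 4·1 + 27·36 ≡ 10 (mod 23). Nonzero ⇒ E is nonsingular.
For each x ∈ F_23, compute rhs = x³ + 1·x + 6 mod 23, then count y ∈ F_23 with y² ≡ rhs.
  x = 0: rhs = 6, matching y values: 11, 12 (2 points).
  x = 1: rhs = 8, matching y values: 10, 13 (2 points).
  x = 2: rhs = 16, matching y values: 4, 19 (2 points).
  x = 3: rhs = 13, matching y values: 6, 17 (2 points).
  x = 4: rhs = 5, matching y values: none (0 points).
  x = 5: rhs = 21, matching y values: none (0 points).
  x = 6: rhs = 21, matching y values: none (0 points).
  x = 7: rhs = 11, matching y values: none (0 points).
  x = 8: rhs = 20, matching y values: none (0 points).
  x = 9: rhs = 8, matching y values: 10, 13 (2 points).
  x = 10: rhs = 4, matching y values: 2, 21 (2 points).
  x = 11: rhs = 14, matching y values: none (0 points).
  x = 12: rhs = 21, matching y values: none (0 points).
  x = 13: rhs = 8, matching y values: 10, 13 (2 points).
  x = 14: rhs = 4, matching y values: 2, 21 (2 points).
  x = 15: rhs = 15, matching y values: none (0 points).
  x = 16: rhs = 1, matching y values: 1, 22 (2 points).
  x = 17: rhs = 14, matching y values: none (0 points).
  x = 18: rhs = 14, matching y values: none (0 points).
  x = 19: rhs = 7, matching y values: none (0 points).
  x = 20: rhs = 22, matching y values: none (0 points).
  x = 21: rhs = 19, matching y values: none (0 points).
  x = 22: rhs = 4, matching y values: 2, 21 (2 points).
Total affine count: 20.
Full point count |E(F_23)| = 20 + 1 = 21.
Hasse bound: |21 − (23+1)| = |-3| = 3 ≤ 2√23 ≈ 9.5917 ✓.


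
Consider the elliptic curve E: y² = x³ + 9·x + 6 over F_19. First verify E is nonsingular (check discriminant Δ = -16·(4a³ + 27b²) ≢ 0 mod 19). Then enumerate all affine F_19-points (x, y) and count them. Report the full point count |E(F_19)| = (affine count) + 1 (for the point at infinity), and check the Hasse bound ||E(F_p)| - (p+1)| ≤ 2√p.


Affine points = {(0, 5), (0, 14), (1, 4), (1, 15), (4, 7), (4, 12), (5, 9), (5, 10), (8, 1), (8, 18), (11, 7), (11, 12), (14, 8), (14, 11), (15, 1), (15, 18), (16, 3), (16, 16)}; affine count = 18; |E(F_19)| = 19.

Discriminant check: Δ ∝ 4a³ + 27b² = 4·9³ + 27·6² = 4·729 + 27·36 ≡ 12 (mod 19). Nonzero ⇒ E is nonsingular.
For each x ∈ F_19, compute rhs = x³ + 9·x + 6 mod 19, then count y ∈ F_19 with y² ≡ rhs.
  x = 0: rhs = 6, matching y values: 5, 14 (2 points).
  x = 1: rhs = 16, matching y values: 4, 15 (2 points).
  x = 2: rhs = 13, matching y values: none (0 points).
  x = 3: rhs = 3, matching y values: none (0 points).
  x = 4: rhs = 11, matching y values: 7, 12 (2 points).
  x = 5: rhs = 5, matching y values: 9, 10 (2 points).
  x = 6: rhs = 10, matching y values: none (0 points).
  x = 7: rhs = 13, matching y values: none (0 points).
  x = 8: rhs = 1, matching y values: 1, 18 (2 points).
  x = 9: rhs = 18, matching y values: none (0 points).
  x = 10: rhs = 13, matching y values: none (0 points).
  x = 11: rhs = 11, matching y values: 7, 12 (2 points).
  x = 12: rhs = 18, matching y values: none (0 points).
  x = 13: rhs = 2, matching y values: none (0 points).
  x = 14: rhs = 7, matching y values: 8, 11 (2 points).
  x = 15: rhs = 1, matching y values: 1, 18 (2 points).
  x = 16: rhs = 9, matching y values: 3, 16 (2 points).
  x = 17: rhs = 18, matching y values: none (0 points).
  x = 18: rhs = 15, matching y values: none (0 points).
Total affine count: 18.
Full point count |E(F_19)| = 18 + 1 = 19.
Hasse bound: |19 − (19+1)| = |-1| = 1 ≤ 2√19 ≈ 8.7178 ✓.


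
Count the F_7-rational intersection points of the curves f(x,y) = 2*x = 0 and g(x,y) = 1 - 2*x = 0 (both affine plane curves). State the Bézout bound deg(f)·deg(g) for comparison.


Common zeros: ∅; count = 0; Bézout bound = 1.

deg(f) = 1, deg(g) = 1, so Bézout bound = 1.
Scan x ∈ F_7. For each x, list the y ∈ F_7 with f(x, y) ≡ 0 and those with g(x, y) ≡ 0 (mod 7); the common zeros in that column are the intersection.
  x = 0: f ≡ 0 at y ∈ {0, 1, 2, 3, 4, 5, 6}; g ≡ 0 at y ∈ ∅; common: ∅.
  x = 1: f ≡ 0 at y ∈ ∅; g ≡ 0 at y ∈ ∅; common: ∅.
  x = 2: f ≡ 0 at y ∈ ∅; g ≡ 0 at y ∈ ∅; common: ∅.
  x = 3: f ≡ 0 at y ∈ ∅; g ≡ 0 at y ∈ ∅; common: ∅.
  x = 4: f ≡ 0 at y ∈ ∅; g ≡ 0 at y ∈ {0, 1, 2, 3, 4, 5, 6}; common: ∅.
  x = 5: f ≡ 0 at y ∈ ∅; g ≡ 0 at y ∈ ∅; common: ∅.
  x = 6: f ≡ 0 at y ∈ ∅; g ≡ 0 at y ∈ ∅; common: ∅.
Collecting: common zeros = ∅, so the count is 0.
Comparison with the Bézout bound: 0 ≤ 1 = deg(f)·deg(g), as expected for curves with no common component (the affine F_7-count falls short of the bound because intersections may lie at infinity, over extension fields, or carry multiplicity).


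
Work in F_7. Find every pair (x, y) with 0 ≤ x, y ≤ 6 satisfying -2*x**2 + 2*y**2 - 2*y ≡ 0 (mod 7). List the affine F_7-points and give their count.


Affine F_7-points: {(0, 0), (0, 1), (3, 2), (3, 6), (4, 2), (4, 6)}; count = 6.

For each of the 49 pairs (x, y) ∈ F_7², evaluate f(x, y) mod 7. Record the zeros.
  x = 0: [0↦0, 1↦0, 2↦4, 3↦5, 4↦3, 5↦5, 6↦4]  zeros at y ∈ {0, 1}
  x = 1: [0↦5, 1↦5, 2↦2, 3↦3, 4↦1, 5↦3, 6↦2]  zeros at y ∈ ∅
  x = 2: [0↦6, 1↦6, 2↦3, 3↦4, 4↦2, 5↦4, 6↦3]  zeros at y ∈ ∅
  x = 3: [0↦3, 1↦3, 2↦0, 3↦1, 4↦6, 5↦1, 6↦0]  zeros at y ∈ {2, 6}
  x = 4: [0↦3, 1↦3, 2↦0, 3↦1, 4↦6, 5↦1, 6↦0]  zeros at y ∈ {2, 6}
  x = 5: [0↦6, 1↦6, 2↦3, 3↦4, 4↦2, 5↦4, 6↦3]  zeros at y ∈ ∅
  x = 6: [0↦5, 1↦5, 2↦2, 3↦3, 4↦1, 5↦3, 6↦2]  zeros at y ∈ ∅
Collecting zeros: affine points = {(0, 0), (0, 1), (3, 2), (3, 6), (4, 2), (4, 6)}.
Total count |C(F_7)_aff| = 6.


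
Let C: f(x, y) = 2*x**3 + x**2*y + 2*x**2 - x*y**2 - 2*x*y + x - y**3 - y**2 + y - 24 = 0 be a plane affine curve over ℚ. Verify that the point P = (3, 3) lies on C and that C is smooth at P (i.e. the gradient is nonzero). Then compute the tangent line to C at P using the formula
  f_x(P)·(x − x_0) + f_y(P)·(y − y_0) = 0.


Tangent line at P: 70*x - 47*y - 69 = 0.

Step 1: f(3, 3) = 0, so P lies on C.
Step 2: partial derivatives
  f_x(x, y) = 6*x**2 + 2*x*y + 4*x - y**2 - 2*y + 1, f_y(x, y) = x**2 - 2*x*y - 2*x - 3*y**2 - 2*y + 1.
  f_x(P) = 70, f_y(P) = -47 (gradient nonzero, so P is smooth).
Step 3: tangent line at P: 70·(x − 3) + -47·(y − 3) = 0.
Expanding: 70*x - 47*y - 69 = 0.


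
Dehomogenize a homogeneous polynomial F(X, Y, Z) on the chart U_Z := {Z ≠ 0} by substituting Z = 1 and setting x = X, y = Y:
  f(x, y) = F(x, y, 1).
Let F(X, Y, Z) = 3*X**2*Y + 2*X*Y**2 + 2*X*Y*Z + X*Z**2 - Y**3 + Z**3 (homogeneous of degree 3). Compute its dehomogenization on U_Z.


f(x, y) = 3*x**2*y + 2*x*y**2 + 2*x*y + x - y**3 + 1

On U_Z we set Z = 1. Each monomial c·X^i·Y^j·Z^k in F becomes c·x^i·y^j·1^k = c·x^i·y^j.
Substituting Z = 1: F(X, Y, 1) = 3*x**2*y + 2*x*y**2 + 2*x*y + x - y**3 + 1.
Note: deg(f) ≤ deg(F) = 3; strict inequality happens when F is divisible by Z (lost terms).


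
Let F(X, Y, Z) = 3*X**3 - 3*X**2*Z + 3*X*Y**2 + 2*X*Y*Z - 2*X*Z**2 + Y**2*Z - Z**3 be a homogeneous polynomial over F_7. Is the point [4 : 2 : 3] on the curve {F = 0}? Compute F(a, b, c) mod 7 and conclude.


F(4,2,3) ≡ 1 (mod 7); P is NOT on the curve.

Evaluate F(4, 2, 3) term-by-term (mod 7).
  3*X**3 ↦ 3·64·1·1 = 192
  -3*X**2*Z ↦ -3·16·1·3 = -144
  3*X*Y**2 ↦ 3·4·4·1 = 48
  2*X*Y*Z ↦ 2·4·2·3 = 48
  -2*X*Z**2 ↦ -2·4·1·9 = -72
  Y**2*Z ↦ 1·1·4·3 = 12
  -Z**3 ↦ -1·1·1·27 = -27
Sum: F(4, 2, 3) = (192) + (-144) + (48) + (48) + (-72) + (12) + (-27) = 57.
Reducing mod 7: 57 ≡ 1 (mod 7).
Since F(a, b, c) ≡ 1 ≠ 0 (mod 7), P does NOT lie on the curve.


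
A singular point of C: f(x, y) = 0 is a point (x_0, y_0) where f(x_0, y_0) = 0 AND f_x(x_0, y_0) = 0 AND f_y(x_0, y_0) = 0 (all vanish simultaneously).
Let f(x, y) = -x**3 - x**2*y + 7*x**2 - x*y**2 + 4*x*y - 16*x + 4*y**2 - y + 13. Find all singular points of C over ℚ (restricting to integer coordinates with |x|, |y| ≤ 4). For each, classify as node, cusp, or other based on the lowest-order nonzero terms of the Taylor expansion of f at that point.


Singular points: {(3, -1)}; classification: node.

Compute partial derivatives:
  f_x = -3*x**2 - 2*x*y + 14*x - y**2 + 4*y - 16.
  f_y = -x**2 - 2*x*y + 4*x + 8*y - 1.
Scan x_0 ∈ {−4, ..., 4}. For each x_0, f_y(x_0, y) is a polynomial in y; find its integer roots y ∈ {−4, ..., 4}, then test f_x and f at those candidates.
  x = -4: f_y(-4, y) = 16*y - 33; no integer root y with |y| ≤ 4.
  x = -3: f_y(-3, y) = 14*y - 22; no integer root y with |y| ≤ 4.
  x = -2: f_y(-2, y) = 12*y - 13; no integer root y with |y| ≤ 4.
  x = -1: f_y(-1, y) = 10*y - 6; no integer root y with |y| ≤ 4.
  x = 0: f_y(0, y) = 8*y - 1; no integer root y with |y| ≤ 4.
  x = 1: f_y(1, y) = 6*y + 2; no integer root y with |y| ≤ 4.
  x = 2: f_y(2, y) = 4*y + 3; no integer root y with |y| ≤ 4.
  x = 3: f_y(3, y) = 2*y + 2; vanishes at y ∈ {-1}. (3, -1): f_x = 0, f = 0 — SINGULAR.
  x = 4: f_y(4, y) = -1; no integer root y with |y| ≤ 4.
Only singular point on the grid: (3, -1).
Classify: substitute x = 3 + u, y = -1 + v and expand: f = -u**3 - u**2*v - u**2 - u*v**2 + v**2.
No constant or linear terms (consistent with a singular point). Quadratic part: -u**2 + v**2. Cubic part: -u**3 - u**2*v - u*v**2.
The quadratic part v**2 - u**2 = (v − u)(v + u) splits into two distinct linear factors, so there are two distinct tangent lines y − -1 = ±(x − 3) — this is a node (ordinary double point).
Classification: node.


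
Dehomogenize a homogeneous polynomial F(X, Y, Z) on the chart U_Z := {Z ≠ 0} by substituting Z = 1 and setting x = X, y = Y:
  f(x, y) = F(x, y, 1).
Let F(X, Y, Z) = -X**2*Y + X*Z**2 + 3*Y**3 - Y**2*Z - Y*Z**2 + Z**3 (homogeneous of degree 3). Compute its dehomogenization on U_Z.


f(x, y) = -x**2*y + x + 3*y**3 - y**2 - y + 1

On U_Z we set Z = 1. Each monomial c·X^i·Y^j·Z^k in F becomes c·x^i·y^j·1^k = c·x^i·y^j.
Substituting Z = 1: F(X, Y, 1) = -x**2*y + x + 3*y**3 - y**2 - y + 1.
Note: deg(f) ≤ deg(F) = 3; strict inequality happens when F is divisible by Z (lost terms).


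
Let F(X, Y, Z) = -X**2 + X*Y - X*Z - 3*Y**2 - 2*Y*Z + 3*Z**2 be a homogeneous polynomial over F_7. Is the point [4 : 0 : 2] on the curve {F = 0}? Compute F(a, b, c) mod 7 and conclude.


F(4,0,2) ≡ 2 (mod 7); P is NOT on the curve.

Evaluate F(4, 0, 2) term-by-term (mod 7).
  -X**2 ↦ -1·16·1·1 = -16
  X*Y ↦ 1·4·0·1 = 0
  -X*Z ↦ -1·4·1·2 = -8
  -3*Y**2 ↦ -3·1·0·1 = 0
  -2*Y*Z ↦ -2·1·0·2 = 0
  3*Z**2 ↦ 3·1·1·4 = 12
Sum: F(4, 0, 2) = (-16) + (0) + (-8) + (0) + (0) + (12) = -12.
Reducing mod 7: -12 ≡ 2 (mod 7).
Since F(a, b, c) ≡ 2 ≠ 0 (mod 7), P does NOT lie on the curve.


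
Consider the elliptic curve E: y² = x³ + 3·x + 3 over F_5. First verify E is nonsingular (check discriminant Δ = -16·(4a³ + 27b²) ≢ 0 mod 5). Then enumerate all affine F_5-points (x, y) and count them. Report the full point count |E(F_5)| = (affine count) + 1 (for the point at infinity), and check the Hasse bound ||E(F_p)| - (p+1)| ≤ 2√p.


Affine points = {(3, 2), (3, 3), (4, 2), (4, 3)}; affine count = 4; |E(F_5)| = 5.

Discriminant check: Δ ∝ 4a³ + 27b² = 4·3³ + 27·3² = 4·27 + 27·9 ≡ 1 (mod 5). Nonzero ⇒ E is nonsingular.
For each x ∈ F_5, compute rhs = x³ + 3·x + 3 mod 5, then count y ∈ F_5 with y² ≡ rhs.
  x = 0: rhs = 3, matching y values: none (0 points).
  x = 1: rhs = 2, matching y values: none (0 points).
  x = 2: rhs = 2, matching y values: none (0 points).
  x = 3: rhs = 4, matching y values: 2, 3 (2 points).
  x = 4: rhs = 4, matching y values: 2, 3 (2 points).
Total affine count: 4.
Full point count |E(F_5)| = 4 + 1 = 5.
Hasse bound: |5 − (5+1)| = |-1| = 1 ≤ 2√5 ≈ 4.4721 ✓.


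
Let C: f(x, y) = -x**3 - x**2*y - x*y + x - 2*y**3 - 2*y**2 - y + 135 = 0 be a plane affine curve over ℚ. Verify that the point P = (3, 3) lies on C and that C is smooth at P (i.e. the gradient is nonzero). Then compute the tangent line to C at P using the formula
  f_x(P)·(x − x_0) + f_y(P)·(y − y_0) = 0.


Tangent line at P: -47*x - 79*y + 378 = 0.

Step 1: f(3, 3) = 0, so P lies on C.
Step 2: partial derivatives
  f_x(x, y) = -3*x**2 - 2*x*y - y + 1, f_y(x, y) = -x**2 - x - 6*y**2 - 4*y - 1.
  f_x(P) = -47, f_y(P) = -79 (gradient nonzero, so P is smooth).
Step 3: tangent line at P: -47·(x − 3) + -79·(y − 3) = 0.
Expanding: -47*x - 79*y + 378 = 0.


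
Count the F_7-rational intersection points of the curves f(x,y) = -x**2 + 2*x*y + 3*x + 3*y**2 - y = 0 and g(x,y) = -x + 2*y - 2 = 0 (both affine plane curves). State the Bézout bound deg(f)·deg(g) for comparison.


Common zeros: ∅; count = 0; Bézout bound = 2.

deg(f) = 2, deg(g) = 1, so Bézout bound = 2.
Scan x ∈ F_7. For each x, list the y ∈ F_7 with f(x, y) ≡ 0 and those with g(x, y) ≡ 0 (mod 7); the common zeros in that column are the intersection.
  x = 0: f ≡ 0 at y ∈ {0, 5}; g ≡ 0 at y ∈ {1}; common: ∅.
  x = 1: f ≡ 0 at y ∈ ∅; g ≡ 0 at y ∈ {5}; common: ∅.
  x = 2: f ≡ 0 at y ∈ ∅; g ≡ 0 at y ∈ {2}; common: ∅.
  x = 3: f ≡ 0 at y ∈ {0, 3}; g ≡ 0 at y ∈ {6}; common: ∅.
  x = 4: f ≡ 0 at y ∈ ∅; g ≡ 0 at y ∈ {3}; common: ∅.
  x = 5: f ≡ 0 at y ∈ ∅; g ≡ 0 at y ∈ {0}; common: ∅.
  x = 6: f ≡ 0 at y ∈ {3, 5}; g ≡ 0 at y ∈ {4}; common: ∅.
Collecting: common zeros = ∅, so the count is 0.
Comparison with the Bézout bound: 0 ≤ 2 = deg(f)·deg(g), as expected for curves with no common component (the affine F_7-count falls short of the bound because intersections may lie at infinity, over extension fields, or carry multiplicity).


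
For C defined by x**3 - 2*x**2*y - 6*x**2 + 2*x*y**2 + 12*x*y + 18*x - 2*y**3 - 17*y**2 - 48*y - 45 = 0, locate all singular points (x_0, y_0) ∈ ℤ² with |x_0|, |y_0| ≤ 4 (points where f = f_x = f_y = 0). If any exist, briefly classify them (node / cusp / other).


Singular points: {(0, -3)}; classification: cusp.

Compute partial derivatives:
  f_x = 3*x**2 - 4*x*y - 12*x + 2*y**2 + 12*y + 18.
  f_y = -2*x**2 + 4*x*y + 12*x - 6*y**2 - 34*y - 48.
Scan x_0 ∈ {−4, ..., 4}. For each x_0, f_y(x_0, y) is a polynomial in y; find its integer roots y ∈ {−4, ..., 4}, then test f_x and f at those candidates.
  x = -4: f_y(-4, y) = -6*y**2 - 50*y - 128; no integer root y with |y| ≤ 4.
  x = -3: f_y(-3, y) = -6*y**2 - 46*y - 102; no integer root y with |y| ≤ 4.
  x = -2: f_y(-2, y) = -6*y**2 - 42*y - 80; no integer root y with |y| ≤ 4.
  x = -1: f_y(-1, y) = -6*y**2 - 38*y - 62; no integer root y with |y| ≤ 4.
  x = 0: f_y(0, y) = -6*y**2 - 34*y - 48; vanishes at y ∈ {-3}. (0, -3): f_x = 0, f = 0 — SINGULAR.
  x = 1: f_y(1, y) = -6*y**2 - 30*y - 38; no integer root y with |y| ≤ 4.
  x = 2: f_y(2, y) = -6*y**2 - 26*y - 32; no integer root y with |y| ≤ 4.
  x = 3: f_y(3, y) = -6*y**2 - 22*y - 30; no integer root y with |y| ≤ 4.
  x = 4: f_y(4, y) = -6*y**2 - 18*y - 32; no integer root y with |y| ≤ 4.
Only singular point on the grid: (0, -3).
Classify: substitute x = 0 + u, y = -3 + v and expand: f = u**3 - 2*u**2*v + 2*u*v**2 - 2*v**3 + v**2.
No constant or linear terms (consistent with a singular point). Quadratic part: v**2. Cubic part: u**3 - 2*u**2*v + 2*u*v**2 - 2*v**3.
The quadratic part v**2 is a perfect square, so there is a single (double) tangent line v = 0, i.e. y = -3. Restricting the cubic part to that line (v = 0) leaves u**3 ≠ 0, so f is not divisible by v and the branch is v² ≈ -u**3 to lowest order — this is a cusp.
Classification: cusp.


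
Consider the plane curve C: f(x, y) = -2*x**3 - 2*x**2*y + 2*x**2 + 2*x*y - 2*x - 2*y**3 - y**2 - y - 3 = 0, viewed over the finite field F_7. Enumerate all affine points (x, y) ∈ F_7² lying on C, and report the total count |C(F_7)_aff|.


Affine F_7-points: {(0, 1), (2, 5), (3, 2), (3, 3), (3, 5), (4, 3), (5, 2), (5, 3), (5, 5), (6, 4)}; count = 10.

For each of the 49 pairs (x, y) ∈ F_7², evaluate f(x, y) mod 7. Record the zeros.
  x = 0: [0↦4, 1↦0, 2↦3, 3↦1, 4↦3, 5↦4, 6↦6]  zeros at y ∈ {1}
  x = 1: [0↦2, 1↦5, 2↦1, 3↦6, 4↦1, 5↦2, 6↦4]  zeros at y ∈ ∅
  x = 2: [0↦6, 1↦5, 2↦4, 3↦5, 4↦3, 5↦0, 6↦5]  zeros at y ∈ {5}
  x = 3: [0↦4, 1↦2, 2↦0, 3↦0, 4↦4, 5↦0, 6↦4]  zeros at y ∈ {2, 3, 5}
  x = 4: [0↦5, 1↦5, 2↦5, 3↦0, 4↦6, 5↦4, 6↦3]  zeros at y ∈ {3}
  x = 5: [0↦4, 1↦2, 2↦0, 3↦0, 4↦4, 5↦0, 6↦4]  zeros at y ∈ {2, 3, 5}
  x = 6: [0↦3, 1↦2, 2↦1, 3↦2, 4↦0, 5↦4, 6↦2]  zeros at y ∈ {4}
Collecting zeros: affine points = {(0, 1), (2, 5), (3, 2), (3, 3), (3, 5), (4, 3), (5, 2), (5, 3), (5, 5), (6, 4)}.
Total count |C(F_7)_aff| = 10.


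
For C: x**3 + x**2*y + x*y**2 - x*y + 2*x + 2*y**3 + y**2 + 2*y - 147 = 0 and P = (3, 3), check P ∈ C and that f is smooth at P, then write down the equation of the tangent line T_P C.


Tangent line at P: 53*x + 86*y - 417 = 0.

Step 1: f(3, 3) = 0, so P lies on C.
Step 2: partial derivatives
  f_x(x, y) = 3*x**2 + 2*x*y + y**2 - y + 2, f_y(x, y) = x**2 + 2*x*y - x + 6*y**2 + 2*y + 2.
  f_x(P) = 53, f_y(P) = 86 (gradient nonzero, so P is smooth).
Step 3: tangent line at P: 53·(x − 3) + 86·(y − 3) = 0.
Expanding: 53*x + 86*y - 417 = 0.


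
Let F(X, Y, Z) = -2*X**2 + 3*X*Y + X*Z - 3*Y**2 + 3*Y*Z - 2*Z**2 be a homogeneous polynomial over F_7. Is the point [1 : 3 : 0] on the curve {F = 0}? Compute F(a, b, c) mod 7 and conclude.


F(1,3,0) ≡ 1 (mod 7); P is NOT on the curve.

Evaluate F(1, 3, 0) term-by-term (mod 7).
  -2*X**2 ↦ -2·1·1·1 = -2
  3*X*Y ↦ 3·1·3·1 = 9
  X*Z ↦ 1·1·1·0 = 0
  -3*Y**2 ↦ -3·1·9·1 = -27
  3*Y*Z ↦ 3·1·3·0 = 0
  -2*Z**2 ↦ -2·1·1·0 = 0
Sum: F(1, 3, 0) = (-2) + (9) + (0) + (-27) + (0) + (0) = -20.
Reducing mod 7: -20 ≡ 1 (mod 7).
Since F(a, b, c) ≡ 1 ≠ 0 (mod 7), P does NOT lie on the curve.


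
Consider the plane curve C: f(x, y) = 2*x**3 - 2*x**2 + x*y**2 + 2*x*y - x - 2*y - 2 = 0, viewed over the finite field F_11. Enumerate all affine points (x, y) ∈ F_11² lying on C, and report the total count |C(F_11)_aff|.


Affine F_11-points: {(0, 10), (1, 5), (1, 6), (2, 4), (2, 6), (4, 5), (4, 10), (6, 0), (6, 2), (7, 5), (7, 9), (8, 2), (8, 10), (9, 2), (9, 6)}; count = 15.

For each of the 121 pairs (x, y) ∈ F_11², evaluate f(x, y) mod 11. Record the zeros.
  x = 0: [0↦9, 1↦7, 2↦5, 3↦3, 4↦1, 5↦10, 6↦8, 7↦6, 8↦4, 9↦2, 10↦0]  zeros at y ∈ {10}
  x = 1: [0↦8, 1↦9, 2↦1, 3↦6, 4↦2, 5↦0, 6↦0, 7↦2, 8↦6, 9↦1, 10↦9]  zeros at y ∈ {5, 6}
  x = 2: [0↦4, 1↦8, 2↦5, 3↦6, 4↦0, 5↦9, 6↦0, 7↦6, 8↦5, 9↦8, 10↦4]  zeros at y ∈ {4, 6}
  x = 3: [0↦9, 1↦5, 2↦7, 3↦4, 4↦7, 5↦5, 6↦9, 7↦8, 8↦2, 9↦2, 10↦8]  zeros at y ∈ ∅
  x = 4: [0↦2, 1↦1, 2↦8, 3↦1, 4↦2, 5↦0, 6↦6, 7↦9, 8↦9, 9↦6, 10↦0]  zeros at y ∈ {5, 10}
  x = 5: [0↦6, 1↦8, 2↦9, 3↦9, 4↦8, 5↦6, 6↦3, 7↦10, 8↦5, 9↦10, 10↦3]  zeros at y ∈ ∅
  x = 6: [0↦0, 1↦5, 2↦0, 3↦7, 4↦4, 5↦2, 6↦1, 7↦1, 8↦2, 9↦4, 10↦7]  zeros at y ∈ {0, 2}
  x = 7: [0↦7, 1↦4, 2↦4, 3↦7, 4↦2, 5↦0, 6↦1, 7↦5, 8↦1, 9↦0, 10↦2]  zeros at y ∈ {5, 9}
  x = 8: [0↦6, 1↦6, 2↦0, 3↦10, 4↦3, 5↦1, 6↦4, 7↦1, 8↦3, 9↦10, 10↦0]  zeros at y ∈ {2, 10}
  x = 9: [0↦9, 1↦1, 2↦0, 3↦6, 4↦8, 5↦6, 6↦0, 7↦1, 8↦9, 9↦2, 10↦2]  zeros at y ∈ {2, 6}
  x = 10: [0↦6, 1↦1, 2↦5, 3↦7, 4↦7, 5↦5, 6↦1, 7↦6, 8↦9, 9↦10, 10↦9]  zeros at y ∈ ∅
Collecting zeros: affine points = {(0, 10), (1, 5), (1, 6), (2, 4), (2, 6), (4, 5), (4, 10), (6, 0), (6, 2), (7, 5), (7, 9), (8, 2), (8, 10), (9, 2), (9, 6)}.
Total count |C(F_11)_aff| = 15.


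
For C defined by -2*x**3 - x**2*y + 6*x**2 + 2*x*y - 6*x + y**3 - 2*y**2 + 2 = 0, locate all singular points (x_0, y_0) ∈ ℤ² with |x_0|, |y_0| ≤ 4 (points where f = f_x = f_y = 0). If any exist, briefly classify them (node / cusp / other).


Singular points: {(1, 1)}; classification: node.

Compute partial derivatives:
  f_x = -6*x**2 - 2*x*y + 12*x + 2*y - 6.
  f_y = -x**2 + 2*x + 3*y**2 - 4*y.
Scan x_0 ∈ {−4, ..., 4}. For each x_0, f_y(x_0, y) is a polynomial in y; find its integer roots y ∈ {−4, ..., 4}, then test f_x and f at those candidates.
  x = -4: f_y(-4, y) = 3*y**2 - 4*y - 24; no integer root y with |y| ≤ 4.
  x = -3: f_y(-3, y) = 3*y**2 - 4*y - 15; vanishes at y ∈ {3}. (-3, 3): f_x = -72 ≠ 0.
  x = -2: f_y(-2, y) = 3*y**2 - 4*y - 8; no integer root y with |y| ≤ 4.
  x = -1: f_y(-1, y) = 3*y**2 - 4*y - 3; no integer root y with |y| ≤ 4.
  x = 0: f_y(0, y) = 3*y**2 - 4*y; vanishes at y ∈ {0}. (0, 0): f_x = -6 ≠ 0.
  x = 1: f_y(1, y) = 3*y**2 - 4*y + 1; vanishes at y ∈ {1}. (1, 1): f_x = 0, f = 0 — SINGULAR.
  x = 2: f_y(2, y) = 3*y**2 - 4*y; vanishes at y ∈ {0}. (2, 0): f_x = -6 ≠ 0.
  x = 3: f_y(3, y) = 3*y**2 - 4*y - 3; no integer root y with |y| ≤ 4.
  x = 4: f_y(4, y) = 3*y**2 - 4*y - 8; no integer root y with |y| ≤ 4.
Only singular point on the grid: (1, 1).
Classify: substitute x = 1 + u, y = 1 + v and expand: f = -2*u**3 - u**2*v - u**2 + v**3 + v**2.
No constant or linear terms (consistent with a singular point). Quadratic part: -u**2 + v**2. Cubic part: -2*u**3 - u**2*v + v**3.
The quadratic part v**2 - u**2 = (v − u)(v + u) splits into two distinct linear factors, so there are two distinct tangent lines y − 1 = ±(x − 1) — this is a node (ordinary double point).
Classification: node.


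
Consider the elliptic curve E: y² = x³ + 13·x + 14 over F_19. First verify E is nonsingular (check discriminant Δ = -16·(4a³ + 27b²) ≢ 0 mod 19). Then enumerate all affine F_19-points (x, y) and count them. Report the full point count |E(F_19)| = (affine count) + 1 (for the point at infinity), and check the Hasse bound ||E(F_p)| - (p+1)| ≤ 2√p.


Affine points = {(1, 3), (1, 16), (3, 2), (3, 17), (4, 4), (4, 15), (6, 2), (6, 17), (7, 7), (7, 12), (9, 9), (9, 10), (10, 2), (10, 17), (11, 5), (11, 14), (12, 6), (12, 13), (13, 9), (13, 10), (16, 9), (16, 10), (18, 0)}; affine count = 23; |E(F_19)| = 24.

Discriminant check: Δ ∝ 4a³ + 27b² = 4·13³ + 27·14² = 4·2197 + 27·196 ≡ 1 (mod 19). Nonzero ⇒ E is nonsingular.
For each x ∈ F_19, compute rhs = x³ + 13·x + 14 mod 19, then count y ∈ F_19 with y² ≡ rhs.
  x = 0: rhs = 14, matching y values: none (0 points).
  x = 1: rhs = 9, matching y values: 3, 16 (2 points).
  x = 2: rhs = 10, matching y values: none (0 points).
  x = 3: rhs = 4, matching y values: 2, 17 (2 points).
  x = 4: rhs = 16, matching y values: 4, 15 (2 points).
  x = 5: rhs = 14, matching y values: none (0 points).
  x = 6: rhs = 4, matching y values: 2, 17 (2 points).
  x = 7: rhs = 11, matching y values: 7, 12 (2 points).
  x = 8: rhs = 3, matching y values: none (0 points).
  x = 9: rhs = 5, matching y values: 9, 10 (2 points).
  x = 10: rhs = 4, matching y values: 2, 17 (2 points).
  x = 11: rhs = 6, matching y values: 5, 14 (2 points).
  x = 12: rhs = 17, matching y values: 6, 13 (2 points).
  x = 13: rhs = 5, matching y values: 9, 10 (2 points).
  x = 14: rhs = 14, matching y values: none (0 points).
  x = 15: rhs = 12, matching y values: none (0 points).
  x = 16: rhs = 5, matching y values: 9, 10 (2 points).
  x = 17: rhs = 18, matching y values: none (0 points).
  x = 18: rhs = 0, matching y values: 0 (1 points).
Total affine count: 23.
Full point count |E(F_19)| = 23 + 1 = 24.
Hasse bound: |24 − (19+1)| = |4| = 4 ≤ 2√19 ≈ 8.7178 ✓.


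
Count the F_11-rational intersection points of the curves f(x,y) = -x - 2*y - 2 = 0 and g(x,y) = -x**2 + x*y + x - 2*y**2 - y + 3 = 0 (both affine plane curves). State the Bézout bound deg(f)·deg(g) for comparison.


Common zeros: ∅; count = 0; Bézout bound = 2.

deg(f) = 1, deg(g) = 2, so Bézout bound = 2.
Scan x ∈ F_11. For each x, list the y ∈ F_11 with f(x, y) ≡ 0 and those with g(x, y) ≡ 0 (mod 11); the common zeros in that column are the intersection.
  x = 0: f ≡ 0 at y ∈ {10}; g ≡ 0 at y ∈ {1, 4}; common: ∅.
  x = 1: f ≡ 0 at y ∈ {4}; g ≡ 0 at y ∈ ∅; common: ∅.
  x = 2: f ≡ 0 at y ∈ {9}; g ≡ 0 at y ∈ {1, 5}; common: ∅.
  x = 3: f ≡ 0 at y ∈ {3}; g ≡ 0 at y ∈ ∅; common: ∅.
  x = 4: f ≡ 0 at y ∈ {8}; g ≡ 0 at y ∈ {2, 5}; common: ∅.
  x = 5: f ≡ 0 at y ∈ {2}; g ≡ 0 at y ∈ {4, 9}; common: ∅.
  x = 6: f ≡ 0 at y ∈ {7}; g ≡ 0 at y ∈ ∅; common: ∅.
  x = 7: f ≡ 0 at y ∈ {1}; g ≡ 0 at y ∈ ∅; common: ∅.
  x = 8: f ≡ 0 at y ∈ {6}; g ≡ 0 at y ∈ ∅; common: ∅.
  x = 9: f ≡ 0 at y ∈ {0}; g ≡ 0 at y ∈ ∅; common: ∅.
  x = 10: f ≡ 0 at y ∈ {5}; g ≡ 0 at y ∈ {2, 8}; common: ∅.
Collecting: common zeros = ∅, so the count is 0.
Comparison with the Bézout bound: 0 ≤ 2 = deg(f)·deg(g), as expected for curves with no common component (the affine F_11-count falls short of the bound because intersections may lie at infinity, over extension fields, or carry multiplicity).


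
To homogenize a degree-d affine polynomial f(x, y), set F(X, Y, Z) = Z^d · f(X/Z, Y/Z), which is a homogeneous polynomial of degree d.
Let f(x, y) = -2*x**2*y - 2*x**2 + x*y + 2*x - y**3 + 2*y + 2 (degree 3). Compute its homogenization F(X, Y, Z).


F(X, Y, Z) = -2*X**2*Y - 2*X**2*Z + X*Y*Z + 2*X*Z**2 - Y**3 + 2*Y*Z**2 + 2*Z**3

deg(f) = 3.
Substitute x = X/Z, y = Y/Z into f, then multiply by Z^3.
  monomial -2·x^2·y^1 ↦ -2·X^2·Y^1·Z^0.
  monomial -2·x^2·y^0 ↦ -2·X^2·Y^0·Z^1.
  monomial 1·x^1·y^1 ↦ 1·X^1·Y^1·Z^1.
  monomial 2·x^1·y^0 ↦ 2·X^1·Y^0·Z^2.
  monomial -1·x^0·y^3 ↦ -1·X^0·Y^3·Z^0.
  monomial 2·x^0·y^1 ↦ 2·X^0·Y^1·Z^2.
  monomial 2·x^0·y^0 ↦ 2·X^0·Y^0·Z^3.
Collecting: F(X, Y, Z) = -2*X**2*Y - 2*X**2*Z + X*Y*Z + 2*X*Z**2 - Y**3 + 2*Y*Z**2 + 2*Z**3.


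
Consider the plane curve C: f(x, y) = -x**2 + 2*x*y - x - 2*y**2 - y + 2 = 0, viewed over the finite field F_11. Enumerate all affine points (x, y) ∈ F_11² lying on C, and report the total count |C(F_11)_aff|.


Affine F_11-points: {(1, 0), (1, 6), (3, 4), (4, 4), (4, 5), (5, 5), (7, 3), (7, 9), (9, 0), (9, 3), (10, 6), (10, 9)}; count = 12.

For each of the 121 pairs (x, y) ∈ F_11², evaluate f(x, y) mod 11. Record the zeros.
  x = 0: [0↦2, 1↦10, 2↦3, 3↦3, 4↦10, 5↦2, 6↦1, 7↦7, 8↦9, 9↦7, 10↦1]  zeros at y ∈ ∅
  x = 1: [0↦0, 1↦10, 2↦5, 3↦7, 4↦5, 5↦10, 6↦0, 7↦8, 8↦1, 9↦1, 10↦8]  zeros at y ∈ {0, 6}
  x = 2: [0↦7, 1↦8, 2↦5, 3↦9, 4↦9, 5↦5, 6↦8, 7↦7, 8↦2, 9↦4, 10↦2]  zeros at y ∈ ∅
  x = 3: [0↦1, 1↦4, 2↦3, 3↦9, 4↦0, 5↦9, 6↦3, 7↦4, 8↦1, 9↦5, 10↦5]  zeros at y ∈ {4}
  x = 4: [0↦4, 1↦9, 2↦10, 3↦7, 4↦0, 5↦0, 6↦7, 7↦10, 8↦9, 9↦4, 10↦6]  zeros at y ∈ {4, 5}
  x = 5: [0↦5, 1↦1, 2↦4, 3↦3, 4↦9, 5↦0, 6↦9, 7↦3, 8↦4, 9↦1, 10↦5]  zeros at y ∈ {5}
  x = 6: [0↦4, 1↦2, 2↦7, 3↦8, 4↦5, 5↦9, 6↦9, 7↦5, 8↦8, 9↦7, 10↦2]  zeros at y ∈ ∅
  x = 7: [0↦1, 1↦1, 2↦8, 3↦0, 4↦10, 5↦5, 6↦7, 7↦5, 8↦10, 9↦0, 10↦8]  zeros at y ∈ {3, 9}
  x = 8: [0↦7, 1↦9, 2↦7, 3↦1, 4↦2, 5↦10, 6↦3, 7↦3, 8↦10, 9↦2, 10↦1]  zeros at y ∈ ∅
  x = 9: [0↦0, 1↦4, 2↦4, 3↦0, 4↦3, 5↦2, 6↦8, 7↦10, 8↦8, 9↦2, 10↦3]  zeros at y ∈ {0, 3}
  x = 10: [0↦2, 1↦8, 2↦10, 3↦8, 4↦2, 5↦3, 6↦0, 7↦4, 8↦4, 9↦0, 10↦3]  zeros at y ∈ {6, 9}
Collecting zeros: affine points = {(1, 0), (1, 6), (3, 4), (4, 4), (4, 5), (5, 5), (7, 3), (7, 9), (9, 0), (9, 3), (10, 6), (10, 9)}.
Total count |C(F_11)_aff| = 12.


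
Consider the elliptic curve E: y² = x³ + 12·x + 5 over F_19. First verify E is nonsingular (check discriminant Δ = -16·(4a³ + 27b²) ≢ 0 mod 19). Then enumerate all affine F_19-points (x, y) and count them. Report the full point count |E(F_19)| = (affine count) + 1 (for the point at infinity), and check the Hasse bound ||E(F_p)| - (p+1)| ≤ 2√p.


Affine points = {(0, 9), (0, 10), (3, 7), (3, 12), (5, 0), (8, 9), (8, 10), (9, 5), (9, 14), (10, 2), (10, 17), (11, 9), (11, 10), (15, 8), (15, 11), (17, 7), (17, 12), (18, 7), (18, 12)}; affine count = 19; |E(F_19)| = 20.

Discriminant check: Δ ∝ 4a³ + 27b² = 4·12³ + 27·5² = 4·1728 + 27·25 ≡ 6 (mod 19). Nonzero ⇒ E is nonsingular.
For each x ∈ F_19, compute rhs = x³ + 12·x + 5 mod 19, then count y ∈ F_19 with y² ≡ rhs.
  x = 0: rhs = 5, matching y values: 9, 10 (2 points).
  x = 1: rhs = 18, matching y values: none (0 points).
  x = 2: rhs = 18, matching y values: none (0 points).
  x = 3: rhs = 11, matching y values: 7, 12 (2 points).
  x = 4: rhs = 3, matching y values: none (0 points).
  x = 5: rhs = 0, matching y values: 0 (1 points).
  x = 6: rhs = 8, matching y values: none (0 points).
  x = 7: rhs = 14, matching y values: none (0 points).
  x = 8: rhs = 5, matching y values: 9, 10 (2 points).
  x = 9: rhs = 6, matching y values: 5, 14 (2 points).
  x = 10: rhs = 4, matching y values: 2, 17 (2 points).
  x = 11: rhs = 5, matching y values: 9, 10 (2 points).
  x = 12: rhs = 15, matching y values: none (0 points).
  x = 13: rhs = 2, matching y values: none (0 points).
  x = 14: rhs = 10, matching y values: none (0 points).
  x = 15: rhs = 7, matching y values: 8, 11 (2 points).
  x = 16: rhs = 18, matching y values: none (0 points).
  x = 17: rhs = 11, matching y values: 7, 12 (2 points).
  x = 18: rhs = 11, matching y values: 7, 12 (2 points).
Total affine count: 19.
Full point count |E(F_19)| = 19 + 1 = 20.
Hasse bound: |20 − (19+1)| = |0| = 0 ≤ 2√19 ≈ 8.7178 ✓.


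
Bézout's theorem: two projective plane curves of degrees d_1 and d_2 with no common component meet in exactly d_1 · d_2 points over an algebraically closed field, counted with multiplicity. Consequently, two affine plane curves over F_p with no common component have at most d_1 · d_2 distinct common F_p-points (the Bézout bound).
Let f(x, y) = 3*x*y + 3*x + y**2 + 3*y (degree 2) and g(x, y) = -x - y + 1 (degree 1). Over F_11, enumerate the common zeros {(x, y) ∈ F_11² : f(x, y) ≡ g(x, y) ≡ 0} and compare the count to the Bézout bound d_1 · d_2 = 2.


Common zeros: {(3, 9)}; count = 1; Bézout bound = 2.

deg(f) = 2, deg(g) = 1, so Bézout bound = 2.
Scan x ∈ F_11. For each x, list the y ∈ F_11 with f(x, y) ≡ 0 and those with g(x, y) ≡ 0 (mod 11); the common zeros in that column are the intersection.
  x = 0: f ≡ 0 at y ∈ {0, 8}; g ≡ 0 at y ∈ {1}; common: ∅.
  x = 1: f ≡ 0 at y ∈ ∅; g ≡ 0 at y ∈ {0}; common: ∅.
  x = 2: f ≡ 0 at y ∈ ∅; g ≡ 0 at y ∈ {10}; common: ∅.
  x = 3: f ≡ 0 at y ∈ {1, 9}; g ≡ 0 at y ∈ {9}; common: {9}.
  x = 4: f ≡ 0 at y ∈ {3, 4}; g ≡ 0 at y ∈ {8}; common: ∅.
  x = 5: f ≡ 0 at y ∈ {2}; g ≡ 0 at y ∈ {7}; common: ∅.
  x = 6: f ≡ 0 at y ∈ ∅; g ≡ 0 at y ∈ {6}; common: ∅.
  x = 7: f ≡ 0 at y ∈ ∅; g ≡ 0 at y ∈ {5}; common: ∅.
  x = 8: f ≡ 0 at y ∈ ∅; g ≡ 0 at y ∈ {4}; common: ∅.
  x = 9: f ≡ 0 at y ∈ {7}; g ≡ 0 at y ∈ {3}; common: ∅.
  x = 10: f ≡ 0 at y ∈ {5, 6}; g ≡ 0 at y ∈ {2}; common: ∅.
Collecting: common zeros = {(3, 9)}, so the count is 1.
Comparison with the Bézout bound: 1 ≤ 2 = deg(f)·deg(g), as expected for curves with no common component (the affine F_11-count falls short of the bound because intersections may lie at infinity, over extension fields, or carry multiplicity).


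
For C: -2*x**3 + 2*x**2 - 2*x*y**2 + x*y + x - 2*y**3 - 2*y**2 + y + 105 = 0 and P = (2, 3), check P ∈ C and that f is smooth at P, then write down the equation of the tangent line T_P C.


Tangent line at P: -30*x - 87*y + 321 = 0.

Step 1: f(2, 3) = 0, so P lies on C.
Step 2: partial derivatives
  f_x(x, y) = -6*x**2 + 4*x - 2*y**2 + y + 1, f_y(x, y) = -4*x*y + x - 6*y**2 - 4*y + 1.
  f_x(P) = -30, f_y(P) = -87 (gradient nonzero, so P is smooth).
Step 3: tangent line at P: -30·(x − 2) + -87·(y − 3) = 0.
Expanding: -30*x - 87*y + 321 = 0.


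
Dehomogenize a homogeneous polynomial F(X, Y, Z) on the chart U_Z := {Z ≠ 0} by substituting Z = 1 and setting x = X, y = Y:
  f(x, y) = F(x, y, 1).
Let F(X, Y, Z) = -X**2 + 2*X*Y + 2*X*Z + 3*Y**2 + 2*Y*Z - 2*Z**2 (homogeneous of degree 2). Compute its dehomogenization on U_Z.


f(x, y) = -x**2 + 2*x*y + 2*x + 3*y**2 + 2*y - 2

On U_Z we set Z = 1. Each monomial c·X^i·Y^j·Z^k in F becomes c·x^i·y^j·1^k = c·x^i·y^j.
Substituting Z = 1: F(X, Y, 1) = -x**2 + 2*x*y + 2*x + 3*y**2 + 2*y - 2.
Note: deg(f) ≤ deg(F) = 2; strict inequality happens when F is divisible by Z (lost terms).


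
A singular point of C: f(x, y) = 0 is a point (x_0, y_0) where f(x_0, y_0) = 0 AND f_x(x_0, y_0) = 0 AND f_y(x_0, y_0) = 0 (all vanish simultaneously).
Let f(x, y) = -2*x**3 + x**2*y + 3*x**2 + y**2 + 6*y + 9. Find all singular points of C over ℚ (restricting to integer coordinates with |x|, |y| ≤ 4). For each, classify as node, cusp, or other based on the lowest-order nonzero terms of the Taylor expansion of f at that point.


Singular points: {(0, -3)}; classification: cusp.

Compute partial derivatives:
  f_x = -6*x**2 + 2*x*y + 6*x.
  f_y = x**2 + 2*y + 6.
Scan x_0 ∈ {−4, ..., 4}. For each x_0, f_y(x_0, y) is a polynomial in y; find its integer roots y ∈ {−4, ..., 4}, then test f_x and f at those candidates.
  x = -4: f_y(-4, y) = 2*y + 22; no integer root y with |y| ≤ 4.
  x = -3: f_y(-3, y) = 2*y + 15; no integer root y with |y| ≤ 4.
  x = -2: f_y(-2, y) = 2*y + 10; no integer root y with |y| ≤ 4.
  x = -1: f_y(-1, y) = 2*y + 7; no integer root y with |y| ≤ 4.
  x = 0: f_y(0, y) = 2*y + 6; vanishes at y ∈ {-3}. (0, -3): f_x = 0, f = 0 — SINGULAR.
  x = 1: f_y(1, y) = 2*y + 7; no integer root y with |y| ≤ 4.
  x = 2: f_y(2, y) = 2*y + 10; no integer root y with |y| ≤ 4.
  x = 3: f_y(3, y) = 2*y + 15; no integer root y with |y| ≤ 4.
  x = 4: f_y(4, y) = 2*y + 22; no integer root y with |y| ≤ 4.
Only singular point on the grid: (0, -3).
Classify: substitute x = 0 + u, y = -3 + v and expand: f = -2*u**3 + u**2*v + v**2.
No constant or linear terms (consistent with a singular point). Quadratic part: v**2. Cubic part: -2*u**3 + u**2*v.
The quadratic part v**2 is a perfect square, so there is a single (double) tangent line v = 0, i.e. y = -3. Restricting the cubic part to that line (v = 0) leaves -2*u**3 ≠ 0, so f is not divisible by v and the branch is v² ≈ 2*u**3 to lowest order — this is a cusp.
Classification: cusp.
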